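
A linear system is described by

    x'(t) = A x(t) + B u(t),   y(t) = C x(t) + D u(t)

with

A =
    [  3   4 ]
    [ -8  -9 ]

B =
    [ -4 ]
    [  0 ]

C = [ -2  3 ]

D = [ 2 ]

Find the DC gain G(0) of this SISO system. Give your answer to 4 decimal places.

G(0) = C(-A)^{-1}B + D = -C A^{-1} B + D.
det A = 5, so A^{-1} = (1/5)·adj(A) = [[-9/5, -4/5], [8/5, 3/5]]
A^{-1} B = [36/5, -32/5]^T
C A^{-1} B = -168/5
G(0) = D - C A^{-1} B = 2 - (-168/5) = 178/5 ≈ 35.6000

35.6000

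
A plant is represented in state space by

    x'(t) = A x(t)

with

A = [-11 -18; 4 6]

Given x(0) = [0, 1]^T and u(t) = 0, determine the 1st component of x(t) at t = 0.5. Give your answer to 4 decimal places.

det(sI - A) = s^2 - (tr A)s + det A, with tr A = (-11) + 6 = -5 and det A = (-11)·6 - (-18)·4 = -66 - (-72) = 6.
So p(s) = det(sI - A) = s^2 + 5s + 6.
Factor s^2 + 5s + 6: two numbers with sum -5 and product 6 are -2 and -3, so s^2 + 5s + 6 = (s + 2)(s + 3).
Hence p(s) = (s + 2) (s + 3), with roots -3, -2.
The eigenvalues -3, -2 are distinct and real, so A is diagonalisable and x(t) = e^{At} x(0) = V diag(e^{λ_i t}) V^{-1} x(0), where the columns of V are the eigenvectors.
λ = -3: A - (-3)I = [[-8, -18], [4, 9]]. Row 1 gives (-8)·v1 + (-18)·v2 = 0, so take v_1 = [9, -4]^T.
λ = -2: A - (-2)I = [[-9, -18], [4, 8]]. Row 1 gives (-9)·v1 + (-18)·v2 = 0, so take v_2 = [-2, 1]^T.
V = [v_1 v_2] = [[9, -2], [-4, 1]] has det V = 1, so V^{-1} = adj(V)/det V = [[1, 2], [4, 9]].
Modal coordinates z(0) = V^{-1} x(0): 1·0 + 2·1 = 2; 4·0 + 9·1 = 9; so z(0) = [2, 9]^T.
x_1(t) = Σ_i (v_i)_1 · z_i(0) · e^{λ_i t} (row 1 of V times the modal terms).
x_1(0.5) = 9·2·e^{-3·0.5} + (-2)·9·e^{-2·0.5} = 18·0.223130 + (-18)·0.367879 = -2.6055.

-2.6055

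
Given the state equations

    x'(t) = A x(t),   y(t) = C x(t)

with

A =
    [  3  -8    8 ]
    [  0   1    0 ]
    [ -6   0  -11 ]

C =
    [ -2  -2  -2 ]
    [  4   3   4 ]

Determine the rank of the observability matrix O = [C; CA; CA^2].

CA = [[6, 14, 6], [-12, -29, -12]]
CA^2 = [[-18, -34, -18], [36, 67, 36]]
Observability matrix O = [C; CA; CA^2] = [[-2, -2, -2], [4, 3, 4], [6, 14, 6], [-12, -29, -12], [-18, -34, -18], [36, 67, 36]]
The columns c1, c2, c3 of O are linearly dependent: -c1 + c3 = 0 (check each entry), so rank(O) ≤ 2.
The 2×2 minor from rows 1, 2, columns 1, 2 is (-2)·3 - (-2)·4 = -6 - (-8) = 2 ≠ 0, so rank(O) = 2.
rank(O) = 2 < n = 3, so the pair (A, C) is not completely observable.

2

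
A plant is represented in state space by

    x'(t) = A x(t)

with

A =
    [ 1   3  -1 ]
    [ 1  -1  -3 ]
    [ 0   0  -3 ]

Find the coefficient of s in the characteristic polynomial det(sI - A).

Expand det(sI - A) for the 3×3 matrix.
p(s) = s^3 + 3s^2 - 4s - 12.
(Check: constant term = det(-A) = (-1)^3 det A = -12; coefficient of s^2 = -tr A = 3.)
The coefficient of s is -4.

-4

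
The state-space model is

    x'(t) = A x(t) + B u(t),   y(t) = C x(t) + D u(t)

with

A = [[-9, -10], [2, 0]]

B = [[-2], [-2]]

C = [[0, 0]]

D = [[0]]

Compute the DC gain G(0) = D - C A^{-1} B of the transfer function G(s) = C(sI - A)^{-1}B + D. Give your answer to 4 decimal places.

G(0) = C(-A)^{-1}B + D = -C A^{-1} B + D.
det A = 20, so A^{-1} = (1/20)·adj(A) = [[0, 1/2], [-1/10, -9/20]]
A^{-1} B = [-1, 11/10]^T
C A^{-1} B = 0
G(0) = D - C A^{-1} B = 0 - (0) = 0

0.0000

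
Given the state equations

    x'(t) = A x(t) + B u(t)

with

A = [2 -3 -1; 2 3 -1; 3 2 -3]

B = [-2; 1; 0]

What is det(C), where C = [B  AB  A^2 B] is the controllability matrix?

33

AB = [[-7], [-1], [-4]]
A^2B = [[-7], [-13], [-11]]
Controllability matrix C = [B  AB  A^2B] = [[-2, -7, -7], [1, -1, -13], [0, -4, -11]]
Expanding along the first row, det(C) = (-2)·((-1)·(-11) - (-13)·(-4)) - (-7)·(1·(-11) - (-13)·0) + (-7)·(1·(-4) - (-1)·0) = (-2)·(-41) - (-7)·(-11) + (-7)·(-4) = 33
Since det(C) ≠ 0, rank(C) = 3 and the system is completely controllable.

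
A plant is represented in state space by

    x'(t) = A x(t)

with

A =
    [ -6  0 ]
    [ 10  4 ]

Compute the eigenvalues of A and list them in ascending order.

-6, 4

det(sI - A) = s^2 - (tr A)s + det A, with tr A = (-6) + 4 = -2 and det A = (-6)·4 - 0·10 = -24 - 0 = -24.
So p(s) = det(sI - A) = s^2 + 2s - 24.
Factor s^2 + 2s - 24: two numbers with sum -2 and product -24 are 4 and -6, so s^2 + 2s - 24 = (s - 4)(s + 6).
Hence p(s) = (s - 4) (s + 6), with roots -6, 4.
At least one eigenvalue has non-negative real part, so the system is not asymptotically stable.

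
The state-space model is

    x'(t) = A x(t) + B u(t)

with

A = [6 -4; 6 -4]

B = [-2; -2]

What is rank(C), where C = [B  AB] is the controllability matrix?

AB = [[-4], [-4]]
Controllability matrix C = [B  AB] = [[-2, -4], [-2, -4]]
Every column of C is a scalar multiple of column 1 = [-2, -2] (multipliers 1, 2), so the columns span a one-dimensional space.
C ≠ 0, hence rank(C) = 1.
rank(C) = 1 < n = 2, so the pair (A, B) is not completely controllable.

1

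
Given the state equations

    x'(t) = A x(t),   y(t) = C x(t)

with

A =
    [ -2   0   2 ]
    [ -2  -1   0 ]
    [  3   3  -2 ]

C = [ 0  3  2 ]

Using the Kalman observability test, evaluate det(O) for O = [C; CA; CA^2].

324

CA = [[0, 3, -4]]
CA^2 = [[-18, -15, 8]]
Observability matrix O = [C; CA; CA^2] = [[0, 3, 2], [0, 3, -4], [-18, -15, 8]]
Expanding along the first row, det(O) = 0·(3·8 - (-4)·(-15)) - 3·(0·8 - (-4)·(-18)) + 2·(0·(-15) - 3·(-18)) = 0·(-36) - 3·(-72) + 2·54 = 324
Since det(O) ≠ 0, rank(O) = 3 and the system is completely observable.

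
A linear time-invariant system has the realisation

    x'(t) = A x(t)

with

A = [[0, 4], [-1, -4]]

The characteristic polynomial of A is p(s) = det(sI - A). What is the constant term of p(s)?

4

For a 2×2 matrix, det(sI - A) = s^2 - (tr A)s + det A.
tr A = -4, det A = 4.
So p(s) = s^2 + 4s + 4.
The constant term is 4.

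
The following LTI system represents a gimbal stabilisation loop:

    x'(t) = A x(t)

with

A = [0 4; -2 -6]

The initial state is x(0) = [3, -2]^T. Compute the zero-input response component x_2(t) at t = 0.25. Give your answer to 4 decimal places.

-0.9744

det(sI - A) = s^2 - (tr A)s + det A, with tr A = 0 + (-6) = -6 and det A = 0·(-6) - 4·(-2) = 0 - (-8) = 8.
So p(s) = det(sI - A) = s^2 + 6s + 8.
Factor s^2 + 6s + 8: two numbers with sum -6 and product 8 are -2 and -4, so s^2 + 6s + 8 = (s + 2)(s + 4).
Hence p(s) = (s + 2) (s + 4), with roots -4, -2.
The eigenvalues -4, -2 are distinct and real, so A is diagonalisable and x(t) = e^{At} x(0) = V diag(e^{λ_i t}) V^{-1} x(0), where the columns of V are the eigenvectors.
λ = -4: A - (-4)I = [[4, 4], [-2, -2]]. Row 1 gives 4·v1 + 4·v2 = 0, so take v_1 = [-1, 1]^T.
λ = -2: A - (-2)I = [[2, 4], [-2, -4]]. Row 1 gives 2·v1 + 4·v2 = 0, so take v_2 = [-2, 1]^T.
V = [v_1 v_2] = [[-1, -2], [1, 1]] has det V = 1, so V^{-1} = adj(V)/det V = [[1, 2], [-1, -1]].
Modal coordinates z(0) = V^{-1} x(0): 1·3 + 2·(-2) = -1; (-1)·3 + (-1)·(-2) = -1; so z(0) = [-1, -1]^T.
x_2(t) = Σ_i (v_i)_2 · z_i(0) · e^{λ_i t} (row 2 of V times the modal terms).
x_2(0.25) = 1·(-1)·e^{-4·0.25} + 1·(-1)·e^{-2·0.25} = (-1)·0.367879 + (-1)·0.606531 = -0.9744.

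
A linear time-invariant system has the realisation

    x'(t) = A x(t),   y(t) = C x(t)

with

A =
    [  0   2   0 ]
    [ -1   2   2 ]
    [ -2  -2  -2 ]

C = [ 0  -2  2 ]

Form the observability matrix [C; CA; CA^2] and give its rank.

3

CA = [[-2, -8, -8]]
CA^2 = [[24, -4, 0]]
Observability matrix O = [C; CA; CA^2] = [[0, -2, 2], [-2, -8, -8], [24, -4, 0]]
det(O) = 0·((-8)·0 - (-8)·(-4)) - (-2)·((-2)·0 - (-8)·24) + 2·((-2)·(-4) - (-8)·24) = 0·(-32) - (-2)·192 + 2·200 = 784 ≠ 0, so rank(O) = 3.
rank(O) = 3 = n, so the pair (A, C) is completely observable.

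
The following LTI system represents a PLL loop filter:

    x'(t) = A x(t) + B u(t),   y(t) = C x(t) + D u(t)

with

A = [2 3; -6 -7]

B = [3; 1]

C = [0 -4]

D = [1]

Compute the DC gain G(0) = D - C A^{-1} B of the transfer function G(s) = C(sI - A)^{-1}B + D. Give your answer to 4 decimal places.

21.0000

G(0) = C(-A)^{-1}B + D = -C A^{-1} B + D.
det A = 4, so A^{-1} = (1/4)·adj(A) = [[-7/4, -3/4], [3/2, 1/2]]
A^{-1} B = [-6, 5]^T
C A^{-1} B = -20
G(0) = D - C A^{-1} B = 1 - (-20) = 21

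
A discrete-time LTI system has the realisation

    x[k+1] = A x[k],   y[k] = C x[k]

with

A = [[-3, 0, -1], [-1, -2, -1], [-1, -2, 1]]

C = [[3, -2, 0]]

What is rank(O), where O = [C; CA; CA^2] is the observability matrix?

CA = [[-7, 4, -1]]
CA^2 = [[18, -6, 2]]
Observability matrix O = [C; CA; CA^2] = [[3, -2, 0], [-7, 4, -1], [18, -6, 2]]
det(O) = 3·(4·2 - (-1)·(-6)) - (-2)·((-7)·2 - (-1)·18) + 0·((-7)·(-6) - 4·18) = 3·2 - (-2)·4 + 0·(-30) = 14 ≠ 0, so rank(O) = 3.
rank(O) = 3 = n, so the pair (A, C) is completely observable.

3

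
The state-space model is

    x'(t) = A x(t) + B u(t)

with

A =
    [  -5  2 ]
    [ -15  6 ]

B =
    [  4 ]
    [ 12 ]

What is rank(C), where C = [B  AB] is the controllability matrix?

1

AB = [[4], [12]]
Controllability matrix C = [B  AB] = [[4, 4], [12, 12]]
Every column of C is a scalar multiple of column 1 = [4, 12] (multipliers 1, 1), so the columns span a one-dimensional space.
C ≠ 0, hence rank(C) = 1.
rank(C) = 1 < n = 2, so the pair (A, B) is not completely controllable.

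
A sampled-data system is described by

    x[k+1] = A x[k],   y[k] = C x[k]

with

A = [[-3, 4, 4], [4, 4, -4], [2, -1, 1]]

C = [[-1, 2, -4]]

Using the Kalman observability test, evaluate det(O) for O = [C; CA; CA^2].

-1176

CA = [[3, 8, -16]]
CA^2 = [[-9, 60, -36]]
Observability matrix O = [C; CA; CA^2] = [[-1, 2, -4], [3, 8, -16], [-9, 60, -36]]
Expanding along the first row, det(O) = (-1)·(8·(-36) - (-16)·60) - 2·(3·(-36) - (-16)·(-9)) + (-4)·(3·60 - 8·(-9)) = (-1)·672 - 2·(-252) + (-4)·252 = -1176
Since det(O) ≠ 0, rank(O) = 3 and the system is completely observable.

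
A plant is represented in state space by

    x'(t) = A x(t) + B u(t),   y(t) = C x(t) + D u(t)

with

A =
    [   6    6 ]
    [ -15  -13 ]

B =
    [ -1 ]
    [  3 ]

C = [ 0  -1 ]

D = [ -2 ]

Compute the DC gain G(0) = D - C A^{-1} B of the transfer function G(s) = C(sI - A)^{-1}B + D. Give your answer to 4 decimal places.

G(0) = C(-A)^{-1}B + D = -C A^{-1} B + D.
det A = 12, so A^{-1} = (1/12)·adj(A) = [[-13/12, -1/2], [5/4, 1/2]]
A^{-1} B = [-5/12, 1/4]^T
C A^{-1} B = -1/4
G(0) = D - C A^{-1} B = -2 - (-1/4) = -7/4 ≈ -1.7500

-1.7500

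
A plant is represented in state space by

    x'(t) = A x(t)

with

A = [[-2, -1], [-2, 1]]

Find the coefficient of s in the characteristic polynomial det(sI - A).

1

For a 2×2 matrix, det(sI - A) = s^2 - (tr A)s + det A.
tr A = -1, det A = -4.
So p(s) = s^2 + s - 4.
The coefficient of s is 1.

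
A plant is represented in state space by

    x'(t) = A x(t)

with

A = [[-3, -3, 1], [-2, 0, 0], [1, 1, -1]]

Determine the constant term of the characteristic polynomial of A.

Expand det(sI - A) for the 3×3 matrix.
p(s) = s^3 + 4s^2 - 4s - 4.
(Check: constant term = det(-A) = (-1)^3 det A = -4; coefficient of s^2 = -tr A = 4.)
The constant term is -4.

-4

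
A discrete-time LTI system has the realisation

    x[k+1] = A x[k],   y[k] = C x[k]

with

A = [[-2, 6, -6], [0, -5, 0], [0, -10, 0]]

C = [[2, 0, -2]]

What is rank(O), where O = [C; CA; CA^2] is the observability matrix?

CA = [[-4, 32, -12]]
CA^2 = [[8, -64, 24]]
Observability matrix O = [C; CA; CA^2] = [[2, 0, -2], [-4, 32, -12], [8, -64, 24]]
The columns c1, c2, c3 of O are linearly dependent: 2·c1 + c2 + 2·c3 = 0 (check each entry), so rank(O) ≤ 2.
The 2×2 minor from rows 1, 2, columns 1, 2 is 2·32 - 0·(-4) = 64 - 0 = 64 ≠ 0, so rank(O) = 2.
rank(O) = 2 < n = 3, so the pair (A, C) is not completely observable.

2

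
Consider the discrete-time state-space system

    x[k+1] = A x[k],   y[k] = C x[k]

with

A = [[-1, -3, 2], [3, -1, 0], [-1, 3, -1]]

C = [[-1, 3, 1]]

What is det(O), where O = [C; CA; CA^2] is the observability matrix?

CA = [[9, 3, -3]]
CA^2 = [[3, -39, 21]]
Observability matrix O = [C; CA; CA^2] = [[-1, 3, 1], [9, 3, -3], [3, -39, 21]]
Expanding along the first row, det(O) = (-1)·(3·21 - (-3)·(-39)) - 3·(9·21 - (-3)·3) + 1·(9·(-39) - 3·3) = (-1)·(-54) - 3·198 + 1·(-360) = -900
Since det(O) ≠ 0, rank(O) = 3 and the system is completely observable.

-900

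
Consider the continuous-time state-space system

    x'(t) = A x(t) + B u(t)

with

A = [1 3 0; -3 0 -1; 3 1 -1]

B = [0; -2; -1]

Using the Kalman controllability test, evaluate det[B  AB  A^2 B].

AB = [[-6], [1], [-1]]
A^2B = [[-3], [19], [-16]]
Controllability matrix C = [B  AB  A^2B] = [[0, -6, -3], [-2, 1, 19], [-1, -1, -16]]
Expanding along the first row, det(C) = 0·(1·(-16) - 19·(-1)) - (-6)·((-2)·(-16) - 19·(-1)) + (-3)·((-2)·(-1) - 1·(-1)) = 0·3 - (-6)·51 + (-3)·3 = 297
Since det(C) ≠ 0, rank(C) = 3 and the system is completely controllable.

297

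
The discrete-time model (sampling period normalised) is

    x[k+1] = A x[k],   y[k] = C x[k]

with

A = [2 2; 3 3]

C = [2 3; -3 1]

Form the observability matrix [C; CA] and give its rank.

2

CA = [[13, 13], [-3, -3]]
Observability matrix O = [C; CA] = [[2, 3], [-3, 1], [13, 13], [-3, -3]]
Take the 2×2 submatrix of O formed by rows 1, 2: [[2, 3], [-3, 1]]. Its determinant is 2·1 - 3·(-3) = 2 - (-9) = 11 ≠ 0.
So rank(O) ≥ 2; since O has 2 columns, rank(O) = 2.
rank(O) = 2 = n, so the pair (A, C) is completely observable.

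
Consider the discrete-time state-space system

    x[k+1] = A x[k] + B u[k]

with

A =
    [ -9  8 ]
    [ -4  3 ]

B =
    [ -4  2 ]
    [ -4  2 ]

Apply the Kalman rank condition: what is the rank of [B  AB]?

AB = [[4, -2], [4, -2]]
Controllability matrix C = [B  AB] = [[-4, 2, 4, -2], [-4, 2, 4, -2]]
Every column of C is a scalar multiple of column 1 = [-4, -4] (multipliers 1, -1/2, -1, 1/2), so the columns span a one-dimensional space.
C ≠ 0, hence rank(C) = 1.
rank(C) = 1 < n = 2, so the pair (A, B) is not completely controllable.

1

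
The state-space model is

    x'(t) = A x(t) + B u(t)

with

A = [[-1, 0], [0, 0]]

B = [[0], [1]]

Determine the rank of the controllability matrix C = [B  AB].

AB = [[0], [0]]
Controllability matrix C = [B  AB] = [[0, 0], [1, 0]]
Every column of C is a scalar multiple of column 1 = [0, 1] (multipliers 1, 0), so the columns span a one-dimensional space.
C ≠ 0, hence rank(C) = 1.
rank(C) = 1 < n = 2, so the pair (A, B) is not completely controllable.

1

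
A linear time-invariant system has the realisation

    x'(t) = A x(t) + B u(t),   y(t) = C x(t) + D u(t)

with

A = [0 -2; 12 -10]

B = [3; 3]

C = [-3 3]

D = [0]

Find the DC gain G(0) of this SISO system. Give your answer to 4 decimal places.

1.5000

G(0) = C(-A)^{-1}B + D = -C A^{-1} B + D.
det A = 24, so A^{-1} = (1/24)·adj(A) = [[-5/12, 1/12], [-1/2, 0]]
A^{-1} B = [-1, -3/2]^T
C A^{-1} B = -3/2
G(0) = D - C A^{-1} B = 0 - (-3/2) = 3/2 ≈ 1.5000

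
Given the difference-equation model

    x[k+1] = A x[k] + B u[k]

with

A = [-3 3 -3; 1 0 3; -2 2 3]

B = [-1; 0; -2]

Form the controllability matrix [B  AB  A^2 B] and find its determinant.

262

AB = [[9], [-7], [-4]]
A^2B = [[-36], [-3], [-44]]
Controllability matrix C = [B  AB  A^2B] = [[-1, 9, -36], [0, -7, -3], [-2, -4, -44]]
Expanding along the first row, det(C) = (-1)·((-7)·(-44) - (-3)·(-4)) - 9·(0·(-44) - (-3)·(-2)) + (-36)·(0·(-4) - (-7)·(-2)) = (-1)·296 - 9·(-6) + (-36)·(-14) = 262
Since det(C) ≠ 0, rank(C) = 3 and the system is completely controllable.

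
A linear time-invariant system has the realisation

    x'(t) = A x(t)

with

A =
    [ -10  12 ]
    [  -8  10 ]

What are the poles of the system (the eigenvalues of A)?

-2, 2

det(sI - A) = s^2 - (tr A)s + det A, with tr A = (-10) + 10 = 0 and det A = (-10)·10 - 12·(-8) = -100 - (-96) = -4.
So p(s) = det(sI - A) = s^2 - 4.
Factor s^2 - 4: two numbers with sum 0 and product -4 are 2 and -2, so s^2 - 4 = (s - 2)(s + 2).
Hence p(s) = (s - 2) (s + 2), with roots -2, 2.
At least one eigenvalue has non-negative real part, so the system is not asymptotically stable.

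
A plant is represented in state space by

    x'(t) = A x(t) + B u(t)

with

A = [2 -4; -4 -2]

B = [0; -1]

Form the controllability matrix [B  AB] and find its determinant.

AB = [[4], [2]]
Controllability matrix C = [B  AB] = [[0, 4], [-1, 2]]
det(C) = 0·2 - 4·(-1) = 0 - (-4) = 4
Since det(C) ≠ 0, rank(C) = 2 and the system is completely controllable.

4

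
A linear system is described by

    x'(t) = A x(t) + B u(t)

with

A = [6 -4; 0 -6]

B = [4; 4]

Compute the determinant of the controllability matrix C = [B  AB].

-128

AB = [[8], [-24]]
Controllability matrix C = [B  AB] = [[4, 8], [4, -24]]
det(C) = 4·(-24) - 8·4 = -96 - 32 = -128
Since det(C) ≠ 0, rank(C) = 2 and the system is completely controllable.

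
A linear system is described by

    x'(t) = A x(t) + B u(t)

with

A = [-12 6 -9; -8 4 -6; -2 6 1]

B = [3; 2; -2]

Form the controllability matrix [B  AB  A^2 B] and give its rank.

AB = [[-6], [-4], [4]]
A^2B = [[12], [8], [-8]]
Controllability matrix C = [B  AB  A^2B] = [[3, -6, 12], [2, -4, 8], [-2, 4, -8]]
Every column of C is a scalar multiple of column 1 = [3, 2, -2] (multipliers 1, -2, 4), so the columns span a one-dimensional space.
C ≠ 0, hence rank(C) = 1.
rank(C) = 1 < n = 3, so the pair (A, B) is not completely controllable.

1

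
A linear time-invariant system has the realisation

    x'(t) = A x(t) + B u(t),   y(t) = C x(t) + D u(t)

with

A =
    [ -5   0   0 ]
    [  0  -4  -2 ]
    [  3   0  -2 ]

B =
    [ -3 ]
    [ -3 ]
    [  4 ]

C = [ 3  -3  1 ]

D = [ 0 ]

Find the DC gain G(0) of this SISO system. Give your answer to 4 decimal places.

3.2000

G(0) = C(-A)^{-1}B + D = -C A^{-1} B + D.
det A = -40, so A^{-1} = (1/-40)·adj(A) = [[-1/5, 0, 0], [3/20, -1/4, 1/4], [-3/10, 0, -1/2]]
A^{-1} B = [3/5, 13/10, -11/10]^T
C A^{-1} B = -16/5
G(0) = D - C A^{-1} B = 0 - (-16/5) = 16/5 ≈ 3.2000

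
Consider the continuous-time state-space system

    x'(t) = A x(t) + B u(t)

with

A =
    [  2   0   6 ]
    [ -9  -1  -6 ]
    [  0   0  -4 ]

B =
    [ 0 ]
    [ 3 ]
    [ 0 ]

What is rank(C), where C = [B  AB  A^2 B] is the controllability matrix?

1

AB = [[0], [-3], [0]]
A^2B = [[0], [3], [0]]
Controllability matrix C = [B  AB  A^2B] = [[0, 0, 0], [3, -3, 3], [0, 0, 0]]
Every column of C is a scalar multiple of column 1 = [0, 3, 0] (multipliers 1, -1, 1), so the columns span a one-dimensional space.
C ≠ 0, hence rank(C) = 1.
rank(C) = 1 < n = 3, so the pair (A, B) is not completely controllable.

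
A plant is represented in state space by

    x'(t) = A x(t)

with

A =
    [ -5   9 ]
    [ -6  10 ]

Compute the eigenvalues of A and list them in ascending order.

det(sI - A) = s^2 - (tr A)s + det A, with tr A = (-5) + 10 = 5 and det A = (-5)·10 - 9·(-6) = -50 - (-54) = 4.
So p(s) = det(sI - A) = s^2 - 5s + 4.
Factor s^2 - 5s + 4: two numbers with sum 5 and product 4 are 4 and 1, so s^2 - 5s + 4 = (s - 4)(s - 1).
Hence p(s) = (s - 4) (s - 1), with roots 1, 4.
At least one eigenvalue has non-negative real part, so the system is not asymptotically stable.

1, 4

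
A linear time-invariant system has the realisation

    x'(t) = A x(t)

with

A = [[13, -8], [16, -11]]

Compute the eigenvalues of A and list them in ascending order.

-3, 5

det(sI - A) = s^2 - (tr A)s + det A, with tr A = 13 + (-11) = 2 and det A = 13·(-11) - (-8)·16 = -143 - (-128) = -15.
So p(s) = det(sI - A) = s^2 - 2s - 15.
Factor s^2 - 2s - 15: two numbers with sum 2 and product -15 are 5 and -3, so s^2 - 2s - 15 = (s - 5)(s + 3).
Hence p(s) = (s - 5) (s + 3), with roots -3, 5.
At least one eigenvalue has non-negative real part, so the system is not asymptotically stable.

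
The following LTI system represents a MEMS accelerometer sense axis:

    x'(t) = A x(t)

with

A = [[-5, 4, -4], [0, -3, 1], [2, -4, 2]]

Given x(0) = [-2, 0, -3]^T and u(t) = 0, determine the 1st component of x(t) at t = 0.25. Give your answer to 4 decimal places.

det(sI - A) = s^3 - (tr A)s^2 + (M11 + M22 + M33)s - det A, where Mii is the 2×2 principal minor of A obtained by deleting row i and column i.
tr A = (-5) + (-3) + 2 = -6; M11 = (-3)·2 - 1·(-4) = -6 - (-4) = -2; M22 = (-5)·2 - (-4)·2 = -10 - (-8) = -2; M33 = (-5)·(-3) - 4·0 = 15 - 0 = 15; sum of minors = 11.
det A = (-5)·((-3)·2 - 1·(-4)) - 4·(0·2 - 1·2) + (-4)·(0·(-4) - (-3)·2) = (-5)·(-2) - 4·(-2) + (-4)·6 = -6.
So p(s) = det(sI - A) = s^3 + 6s^2 + 11s + 6.
Rational-root test: any integer root divides 6. Testing small divisors, s = -1 works: p(-1) = -1 + 6 + (-11) + 6 = 0, so (s + 1) is a factor.
Dividing, p(s) = (s + 1)(s^2 + 5s + 6).
Factor s^2 + 5s + 6: two numbers with sum -5 and product 6 are -2 and -3, so s^2 + 5s + 6 = (s + 2)(s + 3).
Hence p(s) = (s + 1) (s + 2) (s + 3), with roots -3, -2, -1.
The eigenvalues -3, -2, -1 are distinct and real, so A is diagonalisable and x(t) = e^{At} x(0) = V diag(e^{λ_i t}) V^{-1} x(0), where the columns of V are the eigenvectors.
λ = -3: A - (-3)I = [[-2, 4, -4], [0, 0, 1], [2, -4, 5]]. v must be orthogonal to every row; (row 1) × (row 2) = [4, 2, 0], so take v_1 = [2, 1, 0]^T.
λ = -2: A - (-2)I = [[-3, 4, -4], [0, -1, 1], [2, -4, 4]]. v must be orthogonal to every row; (row 1) × (row 2) = [0, 3, 3], so take v_2 = [0, -1, -1]^T.
λ = -1: A - (-1)I = [[-4, 4, -4], [0, -2, 1], [2, -4, 3]]. v must be orthogonal to every row; (row 1) × (row 2) = [-4, 4, 8], so take v_3 = [-1, 1, 2]^T.
V = [v_1 v_2 v_3] = [[2, 0, -1], [1, -1, 1], [0, -1, 2]] has det V = -1, so V^{-1} = adj(V)/det V = [[1, -1, 1], [2, -4, 3], [1, -2, 2]].
Modal coordinates z(0) = V^{-1} x(0): 1·(-2) + (-1)·0 + 1·(-3) = -5; 2·(-2) + (-4)·0 + 3·(-3) = -13; 1·(-2) + (-2)·0 + 2·(-3) = -8; so z(0) = [-5, -13, -8]^T.
x_1(t) = Σ_i (v_i)_1 · z_i(0) · e^{λ_i t} (row 1 of V times the modal terms).
x_1(0.25) = 2·(-5)·e^{-3·0.25} + 0·(-13)·e^{-2·0.25} + (-1)·(-8)·e^{-1·0.25} = (-10)·0.472367 + 0·0.606531 + 8·0.778801 = 1.5067.

1.5067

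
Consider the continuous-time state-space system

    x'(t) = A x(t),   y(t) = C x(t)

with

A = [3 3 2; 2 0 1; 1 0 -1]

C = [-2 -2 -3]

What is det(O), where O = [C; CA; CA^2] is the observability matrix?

-233

CA = [[-13, -6, -3]]
CA^2 = [[-54, -39, -29]]
Observability matrix O = [C; CA; CA^2] = [[-2, -2, -3], [-13, -6, -3], [-54, -39, -29]]
Expanding along the first row, det(O) = (-2)·((-6)·(-29) - (-3)·(-39)) - (-2)·((-13)·(-29) - (-3)·(-54)) + (-3)·((-13)·(-39) - (-6)·(-54)) = (-2)·57 - (-2)·215 + (-3)·183 = -233
Since det(O) ≠ 0, rank(O) = 3 and the system is completely observable.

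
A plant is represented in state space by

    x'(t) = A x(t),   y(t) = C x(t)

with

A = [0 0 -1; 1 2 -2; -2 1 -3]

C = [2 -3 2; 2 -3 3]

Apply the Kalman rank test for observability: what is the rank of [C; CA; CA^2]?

3

CA = [[-7, -4, -2], [-9, -3, -5]]
CA^2 = [[0, -10, 21], [7, -11, 30]]
Observability matrix O = [C; CA; CA^2] = [[2, -3, 2], [2, -3, 3], [-7, -4, -2], [-9, -3, -5], [0, -10, 21], [7, -11, 30]]
Take the 3×3 submatrix of O formed by rows 1, 2, 3: [[2, -3, 2], [2, -3, 3], [-7, -4, -2]]. Its determinant is 2·((-3)·(-2) - 3·(-4)) - (-3)·(2·(-2) - 3·(-7)) + 2·(2·(-4) - (-3)·(-7)) = 2·18 - (-3)·17 + 2·(-29) = 29 ≠ 0.
So rank(O) ≥ 3; since O has 3 columns, rank(O) = 3.
rank(O) = 3 = n, so the pair (A, C) is completely observable.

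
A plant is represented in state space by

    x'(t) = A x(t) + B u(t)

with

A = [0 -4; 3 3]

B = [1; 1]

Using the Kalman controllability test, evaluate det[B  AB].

AB = [[-4], [6]]
Controllability matrix C = [B  AB] = [[1, -4], [1, 6]]
det(C) = 1·6 - (-4)·1 = 6 - (-4) = 10
Since det(C) ≠ 0, rank(C) = 2 and the system is completely controllable.

10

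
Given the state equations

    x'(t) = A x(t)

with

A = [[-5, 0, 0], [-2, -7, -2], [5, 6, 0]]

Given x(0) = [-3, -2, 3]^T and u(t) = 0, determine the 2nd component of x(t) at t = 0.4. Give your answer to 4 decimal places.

det(sI - A) = s^3 - (tr A)s^2 + (M11 + M22 + M33)s - det A, where Mii is the 2×2 principal minor of A obtained by deleting row i and column i.
tr A = (-5) + (-7) + 0 = -12; M11 = (-7)·0 - (-2)·6 = 0 - (-12) = 12; M22 = (-5)·0 - 0·5 = 0 - 0 = 0; M33 = (-5)·(-7) - 0·(-2) = 35 - 0 = 35; sum of minors = 47.
det A = (-5)·((-7)·0 - (-2)·6) - 0·((-2)·0 - (-2)·5) + 0·((-2)·6 - (-7)·5) = (-5)·12 - 0·10 + 0·23 = -60.
So p(s) = det(sI - A) = s^3 + 12s^2 + 47s + 60.
Rational-root test: any integer root divides 60. Testing small divisors, s = -3 works: p(-3) = -27 + 108 + (-141) + 60 = 0, so (s + 3) is a factor.
Dividing, p(s) = (s + 3)(s^2 + 9s + 20).
Factor s^2 + 9s + 20: two numbers with sum -9 and product 20 are -4 and -5, so s^2 + 9s + 20 = (s + 4)(s + 5).
Hence p(s) = (s + 3) (s + 4) (s + 5), with roots -5, -4, -3.
The eigenvalues -5, -4, -3 are distinct and real, so A is diagonalisable and x(t) = e^{At} x(0) = V diag(e^{λ_i t}) V^{-1} x(0), where the columns of V are the eigenvectors.
λ = -5: A - (-5)I = [[0, 0, 0], [-2, -2, -2], [5, 6, 5]]. v must be orthogonal to every row; (row 2) × (row 3) = [2, 0, -2], so take v_1 = [1, 0, -1]^T.
λ = -4: A - (-4)I = [[-1, 0, 0], [-2, -3, -2], [5, 6, 4]]. v must be orthogonal to every row; (row 1) × (row 2) = [0, -2, 3], so take v_2 = [0, 2, -3]^T.
λ = -3: A - (-3)I = [[-2, 0, 0], [-2, -4, -2], [5, 6, 3]]. v must be orthogonal to every row; (row 1) × (row 2) = [0, -4, 8], so take v_3 = [0, -1, 2]^T.
V = [v_1 v_2 v_3] = [[1, 0, 0], [0, 2, -1], [-1, -3, 2]] has det V = 1, so V^{-1} = adj(V)/det V = [[1, 0, 0], [1, 2, 1], [2, 3, 2]].
Modal coordinates z(0) = V^{-1} x(0): 1·(-3) + 0·(-2) + 0·3 = -3; 1·(-3) + 2·(-2) + 1·3 = -4; 2·(-3) + 3·(-2) + 2·3 = -6; so z(0) = [-3, -4, -6]^T.
x_2(t) = Σ_i (v_i)_2 · z_i(0) · e^{λ_i t} (row 2 of V times the modal terms).
x_2(0.4) = 0·(-3)·e^{-5·0.4} + 2·(-4)·e^{-4·0.4} + (-1)·(-6)·e^{-3·0.4} = 0·0.135335 + (-8)·0.201897 + 6·0.301194 = 0.1920.

0.1920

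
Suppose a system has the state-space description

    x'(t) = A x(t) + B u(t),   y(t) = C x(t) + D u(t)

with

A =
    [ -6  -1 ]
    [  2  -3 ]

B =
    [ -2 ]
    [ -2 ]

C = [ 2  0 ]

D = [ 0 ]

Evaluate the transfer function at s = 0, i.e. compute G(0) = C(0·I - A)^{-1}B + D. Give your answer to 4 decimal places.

G(0) = C(-A)^{-1}B + D = -C A^{-1} B + D.
det A = 20, so A^{-1} = (1/20)·adj(A) = [[-3/20, 1/20], [-1/10, -3/10]]
A^{-1} B = [1/5, 4/5]^T
C A^{-1} B = 2/5
G(0) = D - C A^{-1} B = 0 - (2/5) = -2/5 ≈ -0.4000

-0.4000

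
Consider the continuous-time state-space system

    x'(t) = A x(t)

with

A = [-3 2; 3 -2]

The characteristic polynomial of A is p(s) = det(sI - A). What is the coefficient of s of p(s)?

5

For a 2×2 matrix, det(sI - A) = s^2 - (tr A)s + det A.
tr A = -5, det A = 0.
So p(s) = s^2 + 5s.
The coefficient of s is 5.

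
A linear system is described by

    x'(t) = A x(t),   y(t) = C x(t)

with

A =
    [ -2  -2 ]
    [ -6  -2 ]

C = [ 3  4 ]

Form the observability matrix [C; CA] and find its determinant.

78

CA = [[-30, -14]]
Observability matrix O = [C; CA] = [[3, 4], [-30, -14]]
det(O) = 3·(-14) - 4·(-30) = -42 - (-120) = 78
Since det(O) ≠ 0, rank(O) = 2 and the system is completely observable.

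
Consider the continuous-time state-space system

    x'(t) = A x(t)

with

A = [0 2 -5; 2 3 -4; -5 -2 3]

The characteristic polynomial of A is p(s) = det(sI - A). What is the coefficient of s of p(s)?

Expand det(sI - A) for the 3×3 matrix.
p(s) = s^3 - 6s^2 - 28s + 27.
(Check: constant term = det(-A) = (-1)^3 det A = 27; coefficient of s^2 = -tr A = -6.)
The coefficient of s is -28.

-28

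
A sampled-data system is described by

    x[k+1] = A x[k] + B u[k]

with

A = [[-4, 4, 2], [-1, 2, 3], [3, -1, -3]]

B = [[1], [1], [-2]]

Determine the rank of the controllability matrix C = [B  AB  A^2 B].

3

AB = [[-4], [-5], [8]]
A^2B = [[12], [18], [-31]]
Controllability matrix C = [B  AB  A^2B] = [[1, -4, 12], [1, -5, 18], [-2, 8, -31]]
det(C) = 1·((-5)·(-31) - 18·8) - (-4)·(1·(-31) - 18·(-2)) + 12·(1·8 - (-5)·(-2)) = 1·11 - (-4)·5 + 12·(-2) = 7 ≠ 0, so rank(C) = 3.
rank(C) = 3 = n, so the pair (A, B) is completely controllable.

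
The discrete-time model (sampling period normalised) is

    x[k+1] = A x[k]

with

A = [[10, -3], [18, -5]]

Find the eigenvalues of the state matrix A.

1, 4

det(zI - A) = z^2 - (tr A)z + det A, with tr A = 10 + (-5) = 5 and det A = 10·(-5) - (-3)·18 = -50 - (-54) = 4.
So p(z) = det(zI - A) = z^2 - 5z + 4.
Factor z^2 - 5z + 4: two numbers with sum 5 and product 4 are 4 and 1, so z^2 - 5z + 4 = (z - 4)(z - 1).
Hence p(z) = (z - 4) (z - 1), with roots 1, 4.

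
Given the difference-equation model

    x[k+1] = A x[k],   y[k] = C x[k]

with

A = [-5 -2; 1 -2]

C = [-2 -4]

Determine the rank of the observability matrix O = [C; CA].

CA = [[6, 12]]
Observability matrix O = [C; CA] = [[-2, -4], [6, 12]]
Every row of O is a scalar multiple of row 1 = [-2, -4] (multipliers 1, -3), so the rows span a one-dimensional space.
O ≠ 0, hence rank(O) = 1.
rank(O) = 1 < n = 2, so the pair (A, C) is not completely observable.

1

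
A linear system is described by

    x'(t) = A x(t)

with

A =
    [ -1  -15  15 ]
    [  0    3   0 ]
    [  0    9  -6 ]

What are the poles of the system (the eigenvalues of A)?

-6, -1, 3

det(sI - A) = s^3 - (tr A)s^2 + (M11 + M22 + M33)s - det A, where Mii is the 2×2 principal minor of A obtained by deleting row i and column i.
tr A = (-1) + 3 + (-6) = -4; M11 = 3·(-6) - 0·9 = -18 - 0 = -18; M22 = (-1)·(-6) - 15·0 = 6 - 0 = 6; M33 = (-1)·3 - (-15)·0 = -3 - 0 = -3; sum of minors = -15.
det A = (-1)·(3·(-6) - 0·9) - (-15)·(0·(-6) - 0·0) + 15·(0·9 - 3·0) = (-1)·(-18) - (-15)·0 + 15·0 = 18.
So p(s) = det(sI - A) = s^3 + 4s^2 - 15s - 18.
Rational-root test: any integer root divides -18. Testing small divisors, s = -1 works: p(-1) = -1 + 4 + 15 + (-18) = 0, so (s + 1) is a factor.
Dividing, p(s) = (s + 1)(s^2 + 3s - 18).
Factor s^2 + 3s - 18: two numbers with sum -3 and product -18 are 3 and -6, so s^2 + 3s - 18 = (s - 3)(s + 6).
Hence p(s) = (s - 3) (s + 1) (s + 6), with roots -6, -1, 3.
At least one eigenvalue has non-negative real part, so the system is not asymptotically stable.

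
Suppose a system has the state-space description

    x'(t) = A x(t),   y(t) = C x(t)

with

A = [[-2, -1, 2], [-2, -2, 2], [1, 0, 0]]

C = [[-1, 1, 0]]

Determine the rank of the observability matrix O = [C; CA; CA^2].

CA = [[0, -1, 0]]
CA^2 = [[2, 2, -2]]
Observability matrix O = [C; CA; CA^2] = [[-1, 1, 0], [0, -1, 0], [2, 2, -2]]
det(O) = (-1)·((-1)·(-2) - 0·2) - 1·(0·(-2) - 0·2) + 0·(0·2 - (-1)·2) = (-1)·2 - 1·0 + 0·2 = -2 ≠ 0, so rank(O) = 3.
rank(O) = 3 = n, so the pair (A, C) is completely observable.

3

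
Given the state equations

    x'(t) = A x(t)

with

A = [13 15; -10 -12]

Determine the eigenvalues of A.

-2, 3

det(sI - A) = s^2 - (tr A)s + det A, with tr A = 13 + (-12) = 1 and det A = 13·(-12) - 15·(-10) = -156 - (-150) = -6.
So p(s) = det(sI - A) = s^2 - s - 6.
Factor s^2 - s - 6: two numbers with sum 1 and product -6 are 3 and -2, so s^2 - s - 6 = (s - 3)(s + 2).
Hence p(s) = (s - 3) (s + 2), with roots -2, 3.
At least one eigenvalue has non-negative real part, so the system is not asymptotically stable.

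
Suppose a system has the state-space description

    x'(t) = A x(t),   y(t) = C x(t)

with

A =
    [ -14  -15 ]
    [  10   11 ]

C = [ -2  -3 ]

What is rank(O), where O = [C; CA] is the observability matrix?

CA = [[-2, -3]]
Observability matrix O = [C; CA] = [[-2, -3], [-2, -3]]
Every row of O is a scalar multiple of row 1 = [-2, -3] (multipliers 1, 1), so the rows span a one-dimensional space.
O ≠ 0, hence rank(O) = 1.
rank(O) = 1 < n = 2, so the pair (A, C) is not completely observable.

1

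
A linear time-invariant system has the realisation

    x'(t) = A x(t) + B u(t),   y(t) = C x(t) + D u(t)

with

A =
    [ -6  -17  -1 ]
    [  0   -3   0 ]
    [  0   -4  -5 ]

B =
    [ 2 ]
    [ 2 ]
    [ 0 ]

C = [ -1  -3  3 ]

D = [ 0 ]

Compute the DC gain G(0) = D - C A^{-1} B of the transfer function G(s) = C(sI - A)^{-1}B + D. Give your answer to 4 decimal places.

G(0) = C(-A)^{-1}B + D = -C A^{-1} B + D.
det A = -90, so A^{-1} = (1/-90)·adj(A) = [[-1/6, 9/10, 1/30], [0, -1/3, 0], [0, 4/15, -1/5]]
A^{-1} B = [22/15, -2/3, 8/15]^T
C A^{-1} B = 32/15
G(0) = D - C A^{-1} B = 0 - (32/15) = -32/15 ≈ -2.1333

-2.1333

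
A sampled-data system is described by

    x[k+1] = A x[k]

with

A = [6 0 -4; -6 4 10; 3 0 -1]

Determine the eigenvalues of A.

det(zI - A) = z^3 - (tr A)z^2 + (M11 + M22 + M33)z - det A, where Mii is the 2×2 principal minor of A obtained by deleting row i and column i.
tr A = 6 + 4 + (-1) = 9; M11 = 4·(-1) - 10·0 = -4 - 0 = -4; M22 = 6·(-1) - (-4)·3 = -6 - (-12) = 6; M33 = 6·4 - 0·(-6) = 24 - 0 = 24; sum of minors = 26.
det A = 6·(4·(-1) - 10·0) - 0·((-6)·(-1) - 10·3) + (-4)·((-6)·0 - 4·3) = 6·(-4) - 0·(-24) + (-4)·(-12) = 24.
So p(z) = det(zI - A) = z^3 - 9z^2 + 26z - 24.
Rational-root test: any integer root divides -24. Testing small divisors, z = 2 works: p(2) = 8 + (-36) + 52 + (-24) = 0, so (z - 2) is a factor.
Dividing, p(z) = (z - 2)(z^2 - 7z + 12).
Factor z^2 - 7z + 12: two numbers with sum 7 and product 12 are 4 and 3, so z^2 - 7z + 12 = (z - 4)(z - 3).
Hence p(z) = (z - 4) (z - 3) (z - 2), with roots 2, 3, 4.

2, 3, 4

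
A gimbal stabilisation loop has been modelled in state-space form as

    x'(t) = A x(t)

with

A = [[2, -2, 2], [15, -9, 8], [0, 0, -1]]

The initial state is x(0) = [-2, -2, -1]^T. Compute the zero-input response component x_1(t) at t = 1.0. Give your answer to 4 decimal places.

det(sI - A) = s^3 - (tr A)s^2 + (M11 + M22 + M33)s - det A, where Mii is the 2×2 principal minor of A obtained by deleting row i and column i.
tr A = 2 + (-9) + (-1) = -8; M11 = (-9)·(-1) - 8·0 = 9 - 0 = 9; M22 = 2·(-1) - 2·0 = -2 - 0 = -2; M33 = 2·(-9) - (-2)·15 = -18 - (-30) = 12; sum of minors = 19.
det A = 2·((-9)·(-1) - 8·0) - (-2)·(15·(-1) - 8·0) + 2·(15·0 - (-9)·0) = 2·9 - (-2)·(-15) + 2·0 = -12.
So p(s) = det(sI - A) = s^3 + 8s^2 + 19s + 12.
Rational-root test: any integer root divides 12. Testing small divisors, s = -1 works: p(-1) = -1 + 8 + (-19) + 12 = 0, so (s + 1) is a factor.
Dividing, p(s) = (s + 1)(s^2 + 7s + 12).
Factor s^2 + 7s + 12: two numbers with sum -7 and product 12 are -3 and -4, so s^2 + 7s + 12 = (s + 3)(s + 4).
Hence p(s) = (s + 1) (s + 3) (s + 4), with roots -4, -3, -1.
The eigenvalues -4, -3, -1 are distinct and real, so A is diagonalisable and x(t) = e^{At} x(0) = V diag(e^{λ_i t}) V^{-1} x(0), where the columns of V are the eigenvectors.
λ = -4: A - (-4)I = [[6, -2, 2], [15, -5, 8], [0, 0, 3]]. v must be orthogonal to every row; (row 1) × (row 2) = [-6, -18, 0], so take v_1 = [1, 3, 0]^T.
λ = -3: A - (-3)I = [[5, -2, 2], [15, -6, 8], [0, 0, 2]]. v must be orthogonal to every row; (row 1) × (row 2) = [-4, -10, 0], so take v_2 = [-2, -5, 0]^T.
λ = -1: A - (-1)I = [[3, -2, 2], [15, -8, 8], [0, 0, 0]]. v must be orthogonal to every row; (row 1) × (row 2) = [0, 6, 6], so take v_3 = [0, 1, 1]^T.
V = [v_1 v_2 v_3] = [[1, -2, 0], [3, -5, 1], [0, 0, 1]] has det V = 1, so V^{-1} = adj(V)/det V = [[-5, 2, -2], [-3, 1, -1], [0, 0, 1]].
Modal coordinates z(0) = V^{-1} x(0): (-5)·(-2) + 2·(-2) + (-2)·(-1) = 8; (-3)·(-2) + 1·(-2) + (-1)·(-1) = 5; 0·(-2) + 0·(-2) + 1·(-1) = -1; so z(0) = [8, 5, -1]^T.
x_1(t) = Σ_i (v_i)_1 · z_i(0) · e^{λ_i t} (row 1 of V times the modal terms).
x_1(1.0) = 1·8·e^{-4·1.0} + (-2)·5·e^{-3·1.0} + 0·(-1)·e^{-1·1.0} = 8·0.018316 + (-10)·0.049787 + 0·0.367879 = -0.3513.

-0.3513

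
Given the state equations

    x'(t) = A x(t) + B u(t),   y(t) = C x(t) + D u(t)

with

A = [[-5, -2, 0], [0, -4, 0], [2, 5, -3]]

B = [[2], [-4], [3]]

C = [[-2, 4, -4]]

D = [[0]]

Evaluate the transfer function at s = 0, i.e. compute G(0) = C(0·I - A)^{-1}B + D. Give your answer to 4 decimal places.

G(0) = C(-A)^{-1}B + D = -C A^{-1} B + D.
det A = -60, so A^{-1} = (1/-60)·adj(A) = [[-1/5, 1/10, 0], [0, -1/4, 0], [-2/15, -7/20, -1/3]]
A^{-1} B = [-4/5, 1, 2/15]^T
C A^{-1} B = 76/15
G(0) = D - C A^{-1} B = 0 - (76/15) = -76/15 ≈ -5.0667

-5.0667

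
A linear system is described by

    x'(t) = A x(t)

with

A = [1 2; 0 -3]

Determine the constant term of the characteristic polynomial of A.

-3

For a 2×2 matrix, det(sI - A) = s^2 - (tr A)s + det A.
tr A = -2, det A = -3.
So p(s) = s^2 + 2s - 3.
The constant term is -3.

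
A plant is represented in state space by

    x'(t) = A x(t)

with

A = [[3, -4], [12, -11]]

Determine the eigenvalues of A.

det(sI - A) = s^2 - (tr A)s + det A, with tr A = 3 + (-11) = -8 and det A = 3·(-11) - (-4)·12 = -33 - (-48) = 15.
So p(s) = det(sI - A) = s^2 + 8s + 15.
Factor s^2 + 8s + 15: two numbers with sum -8 and product 15 are -3 and -5, so s^2 + 8s + 15 = (s + 3)(s + 5).
Hence p(s) = (s + 3) (s + 5), with roots -5, -3.
All eigenvalues have negative real part, so the system is asymptotically stable.

-5, -3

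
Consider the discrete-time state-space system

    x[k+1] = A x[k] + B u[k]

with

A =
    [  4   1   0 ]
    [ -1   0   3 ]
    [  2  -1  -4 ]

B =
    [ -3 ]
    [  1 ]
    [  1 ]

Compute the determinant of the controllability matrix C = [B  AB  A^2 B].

1502

AB = [[-11], [6], [-11]]
A^2B = [[-38], [-22], [16]]
Controllability matrix C = [B  AB  A^2B] = [[-3, -11, -38], [1, 6, -22], [1, -11, 16]]
Expanding along the first row, det(C) = (-3)·(6·16 - (-22)·(-11)) - (-11)·(1·16 - (-22)·1) + (-38)·(1·(-11) - 6·1) = (-3)·(-146) - (-11)·38 + (-38)·(-17) = 1502
Since det(C) ≠ 0, rank(C) = 3 and the system is completely controllable.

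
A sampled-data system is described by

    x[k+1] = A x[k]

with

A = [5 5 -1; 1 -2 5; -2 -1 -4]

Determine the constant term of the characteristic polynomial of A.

Expand det(zI - A) for the 3×3 matrix.
p(z) = z^3 + z^2 - 24z - 40.
(Check: constant term = det(-A) = (-1)^3 det A = -40; coefficient of z^2 = -tr A = 1.)
The constant term is -40.

-40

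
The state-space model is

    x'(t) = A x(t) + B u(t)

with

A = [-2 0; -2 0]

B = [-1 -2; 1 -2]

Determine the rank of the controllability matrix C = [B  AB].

AB = [[2, 4], [2, 4]]
Controllability matrix C = [B  AB] = [[-1, -2, 2, 4], [1, -2, 2, 4]]
Take the 2×2 submatrix of C formed by columns 1, 2: [[-1, -2], [1, -2]]. Its determinant is (-1)·(-2) - (-2)·1 = 2 - (-2) = 4 ≠ 0.
So rank(C) ≥ 2; since C has 2 rows, rank(C) = 2.
rank(C) = 2 = n, so the pair (A, B) is completely controllable.

2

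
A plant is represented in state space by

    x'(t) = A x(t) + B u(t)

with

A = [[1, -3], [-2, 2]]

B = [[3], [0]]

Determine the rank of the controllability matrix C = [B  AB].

AB = [[3], [-6]]
Controllability matrix C = [B  AB] = [[3, 3], [0, -6]]
det(C) = 3·(-6) - 3·0 = -18 - 0 = -18 ≠ 0, so rank(C) = 2.
rank(C) = 2 = n, so the pair (A, B) is completely controllable.

2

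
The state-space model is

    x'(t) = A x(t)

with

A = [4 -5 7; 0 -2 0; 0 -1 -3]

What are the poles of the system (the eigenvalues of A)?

det(sI - A) = s^3 - (tr A)s^2 + (M11 + M22 + M33)s - det A, where Mii is the 2×2 principal minor of A obtained by deleting row i and column i.
tr A = 4 + (-2) + (-3) = -1; M11 = (-2)·(-3) - 0·(-1) = 6 - 0 = 6; M22 = 4·(-3) - 7·0 = -12 - 0 = -12; M33 = 4·(-2) - (-5)·0 = -8 - 0 = -8; sum of minors = -14.
det A = 4·((-2)·(-3) - 0·(-1)) - (-5)·(0·(-3) - 0·0) + 7·(0·(-1) - (-2)·0) = 4·6 - (-5)·0 + 7·0 = 24.
So p(s) = det(sI - A) = s^3 + s^2 - 14s - 24.
Rational-root test: any integer root divides -24. Testing small divisors, s = -2 works: p(-2) = -8 + 4 + 28 + (-24) = 0, so (s + 2) is a factor.
Dividing, p(s) = (s + 2)(s^2 - s - 12).
Factor s^2 - s - 12: two numbers with sum 1 and product -12 are 4 and -3, so s^2 - s - 12 = (s - 4)(s + 3).
Hence p(s) = (s - 4) (s + 2) (s + 3), with roots -3, -2, 4.
At least one eigenvalue has non-negative real part, so the system is not asymptotically stable.

-3, -2, 4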